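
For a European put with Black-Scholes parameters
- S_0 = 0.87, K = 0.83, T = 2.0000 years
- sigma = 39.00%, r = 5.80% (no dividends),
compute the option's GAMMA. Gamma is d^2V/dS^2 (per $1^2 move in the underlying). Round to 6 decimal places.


Answer: Gamma = 0.706165

Derivation:
d1 = 0.5714284209; d2 = 0.0198851315
phi(d1) = 0.3388479649; exp(-qT) = 1.0000000000; exp(-rT) = 0.8904752233
Gamma = exp(-qT) * phi(d1) / (S * sigma * sqrt(T)) = 1.0000000000 * 0.3388479649 / (0.8700 * 0.3900 * 1.4142135624) = 0.706165


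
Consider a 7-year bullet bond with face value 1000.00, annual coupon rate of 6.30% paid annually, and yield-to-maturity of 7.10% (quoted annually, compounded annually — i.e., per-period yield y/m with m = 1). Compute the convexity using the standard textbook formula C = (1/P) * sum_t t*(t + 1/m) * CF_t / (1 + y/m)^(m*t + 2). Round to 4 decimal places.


Coupon per period c = face * coupon_rate / m = 63.000000
Periods per year m = 1; per-period yield y/m = 0.071000
Number of cashflows N = 7
Cashflows (t years, CF_t, discount factor 1/(1+y/m)^(m*t), PV):
  t = 1.0000: CF_t = 63.000000, DF = 0.933707, PV = 58.823529
  t = 2.0000: CF_t = 63.000000, DF = 0.871808, PV = 54.923930
  t = 3.0000: CF_t = 63.000000, DF = 0.814013, PV = 51.282848
  t = 4.0000: CF_t = 63.000000, DF = 0.760050, PV = 47.883145
  t = 5.0000: CF_t = 63.000000, DF = 0.709664, PV = 44.708819
  t = 6.0000: CF_t = 63.000000, DF = 0.662618, PV = 41.744929
  t = 7.0000: CF_t = 1063.000000, DF = 0.618691, PV = 657.668390
Price P = sum_t PV_t = 957.035591
Convexity numerator sum_t t*(t + 1/m) * CF_t / (1+y/m)^(m*t + 2):
  t = 1.0000: term = 102.565696
  t = 2.0000: term = 287.298869
  t = 3.0000: term = 536.505825
  t = 4.0000: term = 834.898576
  t = 5.0000: term = 1169.325736
  t = 6.0000: term = 1528.530374
  t = 7.0000: term = 32108.206989
Convexity = (1/P) * sum = 36567.332065 / 957.035591 = 38.208957

Answer: Convexity = 38.2090


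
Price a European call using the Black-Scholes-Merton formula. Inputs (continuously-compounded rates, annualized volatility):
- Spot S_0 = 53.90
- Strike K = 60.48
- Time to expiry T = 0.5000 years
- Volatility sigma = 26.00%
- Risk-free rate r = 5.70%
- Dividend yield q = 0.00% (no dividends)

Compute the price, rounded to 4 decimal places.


Answer: Price = 2.1349

Derivation:
d1 = (ln(S/K) + (r - q + 0.5*sigma^2) * T) / (sigma * sqrt(T)) = -0.37956542
d2 = d1 - sigma * sqrt(T) = -0.56341319
exp(-rT) = 0.97190229; exp(-qT) = 1.00000000
C = S_0 * exp(-qT) * N(d1) - K * exp(-rT) * N(d2)
N(d1) = 0.35213402; N(d2) = 0.28657678
C = 53.9000 * 1.00000000 * 0.35213402 - 60.4800 * 0.97190229 * 0.28657678 = 2.1349


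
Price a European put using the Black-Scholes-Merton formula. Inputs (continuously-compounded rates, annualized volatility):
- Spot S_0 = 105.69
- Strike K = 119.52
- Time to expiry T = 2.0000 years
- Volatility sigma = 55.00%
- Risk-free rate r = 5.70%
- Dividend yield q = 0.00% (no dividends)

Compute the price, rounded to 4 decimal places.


Answer: Price = 32.6103

Derivation:
d1 = (ln(S/K) + (r - q + 0.5*sigma^2) * T) / (sigma * sqrt(T)) = 0.37737204
d2 = d1 - sigma * sqrt(T) = -0.40044542
exp(-rT) = 0.89225796; exp(-qT) = 1.00000000
P = K * exp(-rT) * N(-d2) - S_0 * exp(-qT) * N(-d1)
N(-d1) = 0.35294857; N(-d2) = 0.65558576
P = 119.5200 * 0.89225796 * 0.65558576 - 105.6900 * 1.00000000 * 0.35294857 = 32.6103


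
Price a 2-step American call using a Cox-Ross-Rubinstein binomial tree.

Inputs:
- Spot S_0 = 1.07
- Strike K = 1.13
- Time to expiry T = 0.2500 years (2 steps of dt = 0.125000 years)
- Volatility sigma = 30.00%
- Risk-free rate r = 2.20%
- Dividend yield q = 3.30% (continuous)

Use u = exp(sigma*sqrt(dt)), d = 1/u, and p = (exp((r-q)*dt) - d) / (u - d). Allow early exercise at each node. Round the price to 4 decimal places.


dt = T/N = 0.125000
u = exp(sigma*sqrt(dt)) = 1.111895; d = 1/u = 0.899365
p = (exp((r-q)*dt) - d) / (u - d) = 0.467043
Discount per step: exp(-r*dt) = 0.997254
Stock lattice S(k, i) with i counting down-moves:
  k=0: S(0,0) = 1.0700
  k=1: S(1,0) = 1.1897; S(1,1) = 0.9623
  k=2: S(2,0) = 1.3229; S(2,1) = 1.0700; S(2,2) = 0.8655
Terminal payoffs V(N, i) = max(S_T - K, 0):
  V(2,0) = 0.192853; V(2,1) = 0.000000; V(2,2) = 0.000000
Backward induction: V(k, i) = exp(-r*dt) * [p * V(k+1, i) + (1-p) * V(k+1, i+1)]; then take max(V_cont, immediate exercise) for American.
  V(1,0) = exp(-r*dt) * [p*0.192853 + (1-p)*0.000000] = 0.089823; exercise = 0.059728; V(1,0) = max -> 0.089823
  V(1,1) = exp(-r*dt) * [p*0.000000 + (1-p)*0.000000] = 0.000000; exercise = 0.000000; V(1,1) = max -> 0.000000
  V(0,0) = exp(-r*dt) * [p*0.089823 + (1-p)*0.000000] = 0.041836; exercise = 0.000000; V(0,0) = max -> 0.041836

Answer: Price = V(0,0) = 0.0418


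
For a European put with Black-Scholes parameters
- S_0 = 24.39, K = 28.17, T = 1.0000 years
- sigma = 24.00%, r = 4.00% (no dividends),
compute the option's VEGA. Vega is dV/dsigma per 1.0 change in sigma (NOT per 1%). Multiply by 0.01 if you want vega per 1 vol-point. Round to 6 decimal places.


d1 = -0.3136848736; d2 = -0.5536848736
phi(d1) = 0.3797896876; exp(-qT) = 1.0000000000; exp(-rT) = 0.9607894392
Vega = S * exp(-qT) * phi(d1) * sqrt(T) = 24.3900 * 1.0000000000 * 0.3797896876 * 1.0000000000 = 9.263070

Answer: Vega = 9.263070


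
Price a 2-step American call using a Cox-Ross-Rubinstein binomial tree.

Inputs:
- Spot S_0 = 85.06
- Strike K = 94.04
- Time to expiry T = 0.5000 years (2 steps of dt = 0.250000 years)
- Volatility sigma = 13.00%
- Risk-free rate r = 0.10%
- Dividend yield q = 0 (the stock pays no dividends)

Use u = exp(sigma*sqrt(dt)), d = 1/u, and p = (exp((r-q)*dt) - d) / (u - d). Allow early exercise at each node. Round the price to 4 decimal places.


dt = T/N = 0.250000
u = exp(sigma*sqrt(dt)) = 1.067159; d = 1/u = 0.937067
p = (exp((r-q)*dt) - d) / (u - d) = 0.485678
Discount per step: exp(-r*dt) = 0.999750
Stock lattice S(k, i) with i counting down-moves:
  k=0: S(0,0) = 85.0600
  k=1: S(1,0) = 90.7725; S(1,1) = 79.7070
  k=2: S(2,0) = 96.8687; S(2,1) = 85.0600; S(2,2) = 74.6908
Terminal payoffs V(N, i) = max(S_T - K, 0):
  V(2,0) = 2.828742; V(2,1) = 0.000000; V(2,2) = 0.000000
Backward induction: V(k, i) = exp(-r*dt) * [p * V(k+1, i) + (1-p) * V(k+1, i+1)]; then take max(V_cont, immediate exercise) for American.
  V(1,0) = exp(-r*dt) * [p*2.828742 + (1-p)*0.000000] = 1.373514; exercise = 0.000000; V(1,0) = max -> 1.373514
  V(1,1) = exp(-r*dt) * [p*0.000000 + (1-p)*0.000000] = 0.000000; exercise = 0.000000; V(1,1) = max -> 0.000000
  V(0,0) = exp(-r*dt) * [p*1.373514 + (1-p)*0.000000] = 0.666918; exercise = 0.000000; V(0,0) = max -> 0.666918

Answer: Price = V(0,0) = 0.6669


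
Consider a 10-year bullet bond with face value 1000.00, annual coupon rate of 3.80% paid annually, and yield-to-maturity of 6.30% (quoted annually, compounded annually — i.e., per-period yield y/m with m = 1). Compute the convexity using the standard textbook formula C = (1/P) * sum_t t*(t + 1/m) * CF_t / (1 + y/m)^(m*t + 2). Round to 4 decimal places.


Answer: Convexity = 75.9093

Derivation:
Coupon per period c = face * coupon_rate / m = 38.000000
Periods per year m = 1; per-period yield y/m = 0.063000
Number of cashflows N = 10
Cashflows (t years, CF_t, discount factor 1/(1+y/m)^(m*t), PV):
  t = 1.0000: CF_t = 38.000000, DF = 0.940734, PV = 35.747883
  t = 2.0000: CF_t = 38.000000, DF = 0.884980, PV = 33.629241
  t = 3.0000: CF_t = 38.000000, DF = 0.832531, PV = 31.636163
  t = 4.0000: CF_t = 38.000000, DF = 0.783190, PV = 29.761207
  t = 5.0000: CF_t = 38.000000, DF = 0.736773, PV = 27.997372
  t = 6.0000: CF_t = 38.000000, DF = 0.693107, PV = 26.338074
  t = 7.0000: CF_t = 38.000000, DF = 0.652029, PV = 24.777115
  t = 8.0000: CF_t = 38.000000, DF = 0.613386, PV = 23.308669
  t = 9.0000: CF_t = 38.000000, DF = 0.577033, PV = 21.927252
  t = 10.0000: CF_t = 1038.000000, DF = 0.542834, PV = 563.462098
Price P = sum_t PV_t = 818.585076
Convexity numerator sum_t t*(t + 1/m) * CF_t / (1+y/m)^(m*t + 2):
  t = 1.0000: term = 63.272326
  t = 2.0000: term = 178.567241
  t = 3.0000: term = 335.968469
  t = 4.0000: term = 526.761475
  t = 5.0000: term = 743.313464
  t = 6.0000: term = 978.964111
  t = 7.0000: term = 1227.926135
  t = 8.0000: term = 1485.194895
  t = 9.0000: term = 1746.466245
  t = 10.0000: term = 54851.797546
Convexity = (1/P) * sum = 62138.231908 / 818.585076 = 75.909314


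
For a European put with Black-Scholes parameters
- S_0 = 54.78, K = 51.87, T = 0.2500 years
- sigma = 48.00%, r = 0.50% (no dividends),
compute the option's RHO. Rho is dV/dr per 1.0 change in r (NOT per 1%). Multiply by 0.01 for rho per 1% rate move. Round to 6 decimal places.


d1 = 0.3526440645; d2 = 0.1126440645
phi(d1) = 0.3748919412; exp(-qT) = 1.0000000000; exp(-rT) = 0.9987507809
N(-d2) = 0.4551563745
Rho = -K*T*exp(-rT)*N(-d2) = -51.8700 * 0.2500 * 0.9987507809 * 0.4551563745 = -5.894867

Answer: Rho = -5.894867


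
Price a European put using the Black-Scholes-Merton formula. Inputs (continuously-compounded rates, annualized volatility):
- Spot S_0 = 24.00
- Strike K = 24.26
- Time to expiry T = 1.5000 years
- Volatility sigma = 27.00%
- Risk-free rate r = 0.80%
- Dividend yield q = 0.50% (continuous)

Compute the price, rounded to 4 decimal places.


d1 = (ln(S/K) + (r - q + 0.5*sigma^2) * T) / (sigma * sqrt(T)) = 0.14636435
d2 = d1 - sigma * sqrt(T) = -0.18431676
exp(-rT) = 0.98807171; exp(-qT) = 0.99252805
P = K * exp(-rT) * N(-d2) - S_0 * exp(-qT) * N(-d1)
N(-d1) = 0.44181688; N(-d2) = 0.57311752
P = 24.2600 * 0.98807171 * 0.57311752 - 24.0000 * 0.99252805 * 0.44181688 = 3.2136

Answer: Price = 3.2136


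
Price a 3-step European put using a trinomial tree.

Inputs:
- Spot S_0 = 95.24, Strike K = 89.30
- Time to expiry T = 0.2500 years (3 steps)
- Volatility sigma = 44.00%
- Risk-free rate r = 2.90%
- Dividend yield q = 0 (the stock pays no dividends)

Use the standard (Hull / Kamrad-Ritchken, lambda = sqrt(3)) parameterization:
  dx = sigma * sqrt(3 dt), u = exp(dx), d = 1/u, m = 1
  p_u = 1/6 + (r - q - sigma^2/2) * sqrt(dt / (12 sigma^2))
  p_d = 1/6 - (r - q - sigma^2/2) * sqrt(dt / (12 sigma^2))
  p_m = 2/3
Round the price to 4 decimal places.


Answer: Price = V(0,0) = 5.2668

Derivation:
dt = T/N = 0.083333; dx = sigma*sqrt(3*dt) = 0.220000
u = exp(dx) = 1.246077; d = 1/u = 0.802519
p_u = 0.153826, p_m = 0.666667, p_d = 0.179508
Discount per step: exp(-r*dt) = 0.997586
Stock lattice S(k, j) with j the centered position index:
  k=0: S(0,+0) = 95.2400
  k=1: S(1,-1) = 76.4319; S(1,+0) = 95.2400; S(1,+1) = 118.6763
  k=2: S(2,-2) = 61.3380; S(2,-1) = 76.4319; S(2,+0) = 95.2400; S(2,+1) = 118.6763; S(2,+2) = 147.8798
  k=3: S(3,-3) = 49.2249; S(3,-2) = 61.3380; S(3,-1) = 76.4319; S(3,+0) = 95.2400; S(3,+1) = 118.6763; S(3,+2) = 147.8798; S(3,+3) = 184.2696
Terminal payoffs V(N, j) = max(K - S_T, 0):
  V(3,-3) = 40.075079; V(3,-2) = 27.961971; V(3,-1) = 12.868110; V(3,+0) = 0.000000; V(3,+1) = 0.000000; V(3,+2) = 0.000000; V(3,+3) = 0.000000
Backward induction: V(k, j) = exp(-r*dt) * [p_u * V(k+1, j+1) + p_m * V(k+1, j) + p_d * V(k+1, j-1)]
  V(2,-2) = exp(-r*dt) * [p_u*12.868110 + p_m*27.961971 + p_d*40.075079] = 27.747404
  V(2,-1) = exp(-r*dt) * [p_u*0.000000 + p_m*12.868110 + p_d*27.961971] = 13.565303
  V(2,+0) = exp(-r*dt) * [p_u*0.000000 + p_m*0.000000 + p_d*12.868110] = 2.304348
  V(2,+1) = exp(-r*dt) * [p_u*0.000000 + p_m*0.000000 + p_d*0.000000] = 0.000000
  V(2,+2) = exp(-r*dt) * [p_u*0.000000 + p_m*0.000000 + p_d*0.000000] = 0.000000
  V(1,-1) = exp(-r*dt) * [p_u*2.304348 + p_m*13.565303 + p_d*27.747404] = 14.344166
  V(1,+0) = exp(-r*dt) * [p_u*0.000000 + p_m*2.304348 + p_d*13.565303] = 3.961721
  V(1,+1) = exp(-r*dt) * [p_u*0.000000 + p_m*0.000000 + p_d*2.304348] = 0.412649
  V(0,+0) = exp(-r*dt) * [p_u*0.412649 + p_m*3.961721 + p_d*14.344166] = 5.266766


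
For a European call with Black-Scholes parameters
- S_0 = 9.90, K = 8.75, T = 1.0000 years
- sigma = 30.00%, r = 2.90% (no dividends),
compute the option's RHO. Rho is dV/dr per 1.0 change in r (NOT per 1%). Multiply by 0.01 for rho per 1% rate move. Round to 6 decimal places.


d1 = 0.6582701892; d2 = 0.3582701892
phi(d1) = 0.3212298546; exp(-qT) = 1.0000000000; exp(-rT) = 0.9714164645
N(d2) = 0.6399294375
Rho = K*T*exp(-rT)*N(d2) = 8.7500 * 1.0000 * 0.9714164645 * 0.6399294375 = 5.439332

Answer: Rho = 5.439332


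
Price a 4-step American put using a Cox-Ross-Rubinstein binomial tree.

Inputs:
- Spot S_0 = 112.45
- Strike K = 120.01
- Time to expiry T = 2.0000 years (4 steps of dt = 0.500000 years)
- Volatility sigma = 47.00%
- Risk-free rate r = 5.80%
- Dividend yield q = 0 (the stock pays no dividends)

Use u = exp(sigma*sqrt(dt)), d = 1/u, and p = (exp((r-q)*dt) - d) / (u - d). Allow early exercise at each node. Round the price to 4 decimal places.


Answer: Price = V(0,0) = 27.9415

Derivation:
dt = T/N = 0.500000
u = exp(sigma*sqrt(dt)) = 1.394227; d = 1/u = 0.717243
p = (exp((r-q)*dt) - d) / (u - d) = 0.461136
Discount per step: exp(-r*dt) = 0.971416
Stock lattice S(k, i) with i counting down-moves:
  k=0: S(0,0) = 112.4500
  k=1: S(1,0) = 156.7808; S(1,1) = 80.6540
  k=2: S(2,0) = 218.5881; S(2,1) = 112.4500; S(2,2) = 57.8485
  k=3: S(3,0) = 304.7614; S(3,1) = 156.7808; S(3,2) = 80.6540; S(3,3) = 41.4915
  k=4: S(4,0) = 424.9066; S(4,1) = 218.5881; S(4,2) = 112.4500; S(4,3) = 57.8485; S(4,4) = 29.7595
Terminal payoffs V(N, i) = max(K - S_T, 0):
  V(4,0) = 0.000000; V(4,1) = 0.000000; V(4,2) = 7.560000; V(4,3) = 62.161455; V(4,4) = 90.250514
Backward induction: V(k, i) = exp(-r*dt) * [p * V(k+1, i) + (1-p) * V(k+1, i+1)]; then take max(V_cont, immediate exercise) for American.
  V(3,0) = exp(-r*dt) * [p*0.000000 + (1-p)*0.000000] = 0.000000; exercise = 0.000000; V(3,0) = max -> 0.000000
  V(3,1) = exp(-r*dt) * [p*0.000000 + (1-p)*7.560000] = 3.957371; exercise = 0.000000; V(3,1) = max -> 3.957371
  V(3,2) = exp(-r*dt) * [p*7.560000 + (1-p)*62.161455] = 35.925683; exercise = 39.355993; V(3,2) = max -> 39.355993
  V(3,3) = exp(-r*dt) * [p*62.161455 + (1-p)*90.250514] = 75.088209; exercise = 78.518520; V(3,3) = max -> 78.518520
  V(2,0) = exp(-r*dt) * [p*0.000000 + (1-p)*3.957371] = 2.071532; exercise = 0.000000; V(2,0) = max -> 2.071532
  V(2,1) = exp(-r*dt) * [p*3.957371 + (1-p)*39.355993] = 22.374080; exercise = 7.560000; V(2,1) = max -> 22.374080
  V(2,2) = exp(-r*dt) * [p*39.355993 + (1-p)*78.518520] = 58.731145; exercise = 62.161455; V(2,2) = max -> 62.161455
  V(1,0) = exp(-r*dt) * [p*2.071532 + (1-p)*22.374080] = 12.639928; exercise = 0.000000; V(1,0) = max -> 12.639928
  V(1,1) = exp(-r*dt) * [p*22.374080 + (1-p)*62.161455] = 42.561719; exercise = 39.355993; V(1,1) = max -> 42.561719
  V(0,0) = exp(-r*dt) * [p*12.639928 + (1-p)*42.561719] = 27.941548; exercise = 7.560000; V(0,0) = max -> 27.941548


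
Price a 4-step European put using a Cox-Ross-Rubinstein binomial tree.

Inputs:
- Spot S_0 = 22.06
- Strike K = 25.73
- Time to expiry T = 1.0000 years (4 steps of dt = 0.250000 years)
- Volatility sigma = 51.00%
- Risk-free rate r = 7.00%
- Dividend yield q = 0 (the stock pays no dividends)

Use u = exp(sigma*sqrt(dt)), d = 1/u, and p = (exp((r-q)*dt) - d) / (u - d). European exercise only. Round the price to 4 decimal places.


Answer: Price = V(0,0) = 5.8220

Derivation:
dt = T/N = 0.250000
u = exp(sigma*sqrt(dt)) = 1.290462; d = 1/u = 0.774916
p = (exp((r-q)*dt) - d) / (u - d) = 0.470837
Discount per step: exp(-r*dt) = 0.982652
Stock lattice S(k, i) with i counting down-moves:
  k=0: S(0,0) = 22.0600
  k=1: S(1,0) = 28.4676; S(1,1) = 17.0947
  k=2: S(2,0) = 36.7363; S(2,1) = 22.0600; S(2,2) = 13.2469
  k=3: S(3,0) = 47.4068; S(3,1) = 28.4676; S(3,2) = 17.0947; S(3,3) = 10.2653
  k=4: S(4,0) = 61.1767; S(4,1) = 36.7363; S(4,2) = 22.0600; S(4,3) = 13.2469; S(4,4) = 7.9547
Terminal payoffs V(N, i) = max(K - S_T, 0):
  V(4,0) = 0.000000; V(4,1) = 0.000000; V(4,2) = 3.670000; V(4,3) = 12.483068; V(4,4) = 17.775276
Backward induction: V(k, i) = exp(-r*dt) * [p * V(k+1, i) + (1-p) * V(k+1, i+1)].
  V(3,0) = exp(-r*dt) * [p*0.000000 + (1-p)*0.000000] = 0.000000
  V(3,1) = exp(-r*dt) * [p*0.000000 + (1-p)*3.670000] = 1.908340
  V(3,2) = exp(-r*dt) * [p*3.670000 + (1-p)*12.483068] = 8.188984
  V(3,3) = exp(-r*dt) * [p*12.483068 + (1-p)*17.775276] = 15.018376
  V(2,0) = exp(-r*dt) * [p*0.000000 + (1-p)*1.908340] = 0.992305
  V(2,1) = exp(-r*dt) * [p*1.908340 + (1-p)*8.188984] = 5.141066
  V(2,2) = exp(-r*dt) * [p*8.188984 + (1-p)*15.018376] = 11.598095
  V(1,0) = exp(-r*dt) * [p*0.992305 + (1-p)*5.141066] = 3.132379
  V(1,1) = exp(-r*dt) * [p*5.141066 + (1-p)*11.598095] = 8.409429
  V(0,0) = exp(-r*dt) * [p*3.132379 + (1-p)*8.409429] = 5.822018


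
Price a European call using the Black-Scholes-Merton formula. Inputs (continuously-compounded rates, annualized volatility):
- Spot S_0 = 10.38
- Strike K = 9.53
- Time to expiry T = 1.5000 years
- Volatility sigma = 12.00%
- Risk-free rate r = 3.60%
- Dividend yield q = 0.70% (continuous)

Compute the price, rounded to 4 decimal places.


Answer: Price = 1.3905

Derivation:
d1 = (ln(S/K) + (r - q + 0.5*sigma^2) * T) / (sigma * sqrt(T)) = 0.95078414
d2 = d1 - sigma * sqrt(T) = 0.80381476
exp(-rT) = 0.94743211; exp(-qT) = 0.98955493
C = S_0 * exp(-qT) * N(d1) - K * exp(-rT) * N(d2)
N(d1) = 0.82914302; N(d2) = 0.78924802
C = 10.3800 * 0.98955493 * 0.82914302 - 9.5300 * 0.94743211 * 0.78924802 = 1.3905


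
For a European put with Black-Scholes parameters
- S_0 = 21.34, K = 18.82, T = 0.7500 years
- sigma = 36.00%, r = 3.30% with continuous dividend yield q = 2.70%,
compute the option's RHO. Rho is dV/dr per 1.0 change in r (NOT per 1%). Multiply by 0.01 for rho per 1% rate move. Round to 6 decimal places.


d1 = 0.5733829482; d2 = 0.2616138028
phi(d1) = 0.3384690797; exp(-qT) = 0.9799536543; exp(-rT) = 0.9755537700
N(-d2) = 0.3968096007
Rho = -K*T*exp(-rT)*N(-d2) = -18.8200 * 0.7500 * 0.9755537700 * 0.3968096007 = -5.464045

Answer: Rho = -5.464045


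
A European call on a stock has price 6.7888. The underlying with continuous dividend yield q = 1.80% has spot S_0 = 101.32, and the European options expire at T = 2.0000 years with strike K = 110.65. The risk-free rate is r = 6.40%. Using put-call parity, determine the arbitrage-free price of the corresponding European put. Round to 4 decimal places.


Answer: Put price = 6.4072

Derivation:
Put-call parity: C - P = S_0 * exp(-qT) - K * exp(-rT).
S_0 * exp(-qT) = 101.3200 * 0.96464029 = 97.73735454
K * exp(-rT) = 110.6500 * 0.87985338 = 97.35577640
P = C - S*exp(-qT) + K*exp(-rT)
P = 6.7888 - 97.73735454 + 97.35577640 = 6.4072


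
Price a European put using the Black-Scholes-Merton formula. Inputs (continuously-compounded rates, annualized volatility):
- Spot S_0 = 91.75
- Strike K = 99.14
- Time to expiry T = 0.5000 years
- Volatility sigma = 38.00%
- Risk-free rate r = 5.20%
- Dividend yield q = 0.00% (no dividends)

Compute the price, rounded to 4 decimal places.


d1 = (ln(S/K) + (r - q + 0.5*sigma^2) * T) / (sigma * sqrt(T)) = -0.05718449
d2 = d1 - sigma * sqrt(T) = -0.32588507
exp(-rT) = 0.97433509; exp(-qT) = 1.00000000
P = K * exp(-rT) * N(-d2) - S_0 * exp(-qT) * N(-d1)
N(-d1) = 0.52280088; N(-d2) = 0.62774434
P = 99.1400 * 0.97433509 * 0.62774434 - 91.7500 * 1.00000000 * 0.52280088 = 12.6703

Answer: Price = 12.6703


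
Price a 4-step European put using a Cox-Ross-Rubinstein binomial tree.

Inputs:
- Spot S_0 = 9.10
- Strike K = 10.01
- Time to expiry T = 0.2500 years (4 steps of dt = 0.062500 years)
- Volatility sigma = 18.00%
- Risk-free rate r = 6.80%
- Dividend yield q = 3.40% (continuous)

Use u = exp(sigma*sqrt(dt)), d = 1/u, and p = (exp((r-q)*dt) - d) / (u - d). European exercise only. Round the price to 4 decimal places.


dt = T/N = 0.062500
u = exp(sigma*sqrt(dt)) = 1.046028; d = 1/u = 0.955997
p = (exp((r-q)*dt) - d) / (u - d) = 0.512380
Discount per step: exp(-r*dt) = 0.995759
Stock lattice S(k, i) with i counting down-moves:
  k=0: S(0,0) = 9.1000
  k=1: S(1,0) = 9.5189; S(1,1) = 8.6996
  k=2: S(2,0) = 9.9570; S(2,1) = 9.1000; S(2,2) = 8.3168
  k=3: S(3,0) = 10.4153; S(3,1) = 9.5189; S(3,2) = 8.6996; S(3,3) = 7.9508
  k=4: S(4,0) = 10.8947; S(4,1) = 9.9570; S(4,2) = 9.1000; S(4,3) = 8.3168; S(4,4) = 7.6010
Terminal payoffs V(N, i) = max(K - S_T, 0):
  V(4,0) = 0.000000; V(4,1) = 0.053014; V(4,2) = 0.910000; V(4,3) = 1.693226; V(4,4) = 2.409041
Backward induction: V(k, i) = exp(-r*dt) * [p * V(k+1, i) + (1-p) * V(k+1, i+1)].
  V(3,0) = exp(-r*dt) * [p*0.000000 + (1-p)*0.053014] = 0.025741
  V(3,1) = exp(-r*dt) * [p*0.053014 + (1-p)*0.910000] = 0.468900
  V(3,2) = exp(-r*dt) * [p*0.910000 + (1-p)*1.693226] = 1.286438
  V(3,3) = exp(-r*dt) * [p*1.693226 + (1-p)*2.409041] = 2.033611
  V(2,0) = exp(-r*dt) * [p*0.025741 + (1-p)*0.468900] = 0.240809
  V(2,1) = exp(-r*dt) * [p*0.468900 + (1-p)*1.286438] = 0.863869
  V(2,2) = exp(-r*dt) * [p*1.286438 + (1-p)*2.033611] = 1.643773
  V(1,0) = exp(-r*dt) * [p*0.240809 + (1-p)*0.863869] = 0.542315
  V(1,1) = exp(-r*dt) * [p*0.863869 + (1-p)*1.643773] = 1.238889
  V(0,0) = exp(-r*dt) * [p*0.542315 + (1-p)*1.238889] = 0.878238

Answer: Price = V(0,0) = 0.8782


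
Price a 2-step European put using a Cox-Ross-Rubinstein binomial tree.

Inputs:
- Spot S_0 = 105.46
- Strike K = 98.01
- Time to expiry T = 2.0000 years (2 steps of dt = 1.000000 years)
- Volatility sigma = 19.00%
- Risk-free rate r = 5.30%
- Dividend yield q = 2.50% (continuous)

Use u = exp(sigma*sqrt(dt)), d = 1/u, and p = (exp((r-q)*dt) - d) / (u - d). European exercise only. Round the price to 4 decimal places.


dt = T/N = 1.000000
u = exp(sigma*sqrt(dt)) = 1.209250; d = 1/u = 0.826959
p = (exp((r-q)*dt) - d) / (u - d) = 0.526920
Discount per step: exp(-r*dt) = 0.948380
Stock lattice S(k, i) with i counting down-moves:
  k=0: S(0,0) = 105.4600
  k=1: S(1,0) = 127.5275; S(1,1) = 87.2111
  k=2: S(2,0) = 154.2125; S(2,1) = 105.4600; S(2,2) = 72.1200
Terminal payoffs V(N, i) = max(K - S_T, 0):
  V(2,0) = 0.000000; V(2,1) = 0.000000; V(2,2) = 25.889976
Backward induction: V(k, i) = exp(-r*dt) * [p * V(k+1, i) + (1-p) * V(k+1, i+1)].
  V(1,0) = exp(-r*dt) * [p*0.000000 + (1-p)*0.000000] = 0.000000
  V(1,1) = exp(-r*dt) * [p*0.000000 + (1-p)*25.889976] = 11.615783
  V(0,0) = exp(-r*dt) * [p*0.000000 + (1-p)*11.615783] = 5.211531

Answer: Price = V(0,0) = 5.2115


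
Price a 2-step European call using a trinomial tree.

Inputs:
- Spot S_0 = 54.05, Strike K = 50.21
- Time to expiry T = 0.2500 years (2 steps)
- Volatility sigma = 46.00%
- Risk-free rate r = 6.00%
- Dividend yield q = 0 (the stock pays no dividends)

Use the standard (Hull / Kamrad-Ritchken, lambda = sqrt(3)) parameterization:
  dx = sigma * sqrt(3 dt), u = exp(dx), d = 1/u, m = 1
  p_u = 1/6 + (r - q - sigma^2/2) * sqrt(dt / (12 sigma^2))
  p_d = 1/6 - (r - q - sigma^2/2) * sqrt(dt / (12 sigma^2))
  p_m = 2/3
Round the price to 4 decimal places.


dt = T/N = 0.125000; dx = sigma*sqrt(3*dt) = 0.281691
u = exp(dx) = 1.325370; d = 1/u = 0.754507
p_u = 0.156505, p_m = 0.666667, p_d = 0.176828
Discount per step: exp(-r*dt) = 0.992528
Stock lattice S(k, j) with j the centered position index:
  k=0: S(0,+0) = 54.0500
  k=1: S(1,-1) = 40.7811; S(1,+0) = 54.0500; S(1,+1) = 71.6362
  k=2: S(2,-2) = 30.7696; S(2,-1) = 40.7811; S(2,+0) = 54.0500; S(2,+1) = 71.6362; S(2,+2) = 94.9445
Terminal payoffs V(N, j) = max(S_T - K, 0):
  V(2,-2) = 0.000000; V(2,-1) = 0.000000; V(2,+0) = 3.840000; V(2,+1) = 21.426224; V(2,+2) = 44.734469
Backward induction: V(k, j) = exp(-r*dt) * [p_u * V(k+1, j+1) + p_m * V(k+1, j) + p_d * V(k+1, j-1)]
  V(1,-1) = exp(-r*dt) * [p_u*3.840000 + p_m*0.000000 + p_d*0.000000] = 0.596488
  V(1,+0) = exp(-r*dt) * [p_u*21.426224 + p_m*3.840000 + p_d*0.000000] = 5.869124
  V(1,+1) = exp(-r*dt) * [p_u*44.734469 + p_m*21.426224 + p_d*3.840000] = 21.800215
  V(0,+0) = exp(-r*dt) * [p_u*21.800215 + p_m*5.869124 + p_d*0.596488] = 7.374547

Answer: Price = V(0,0) = 7.3745


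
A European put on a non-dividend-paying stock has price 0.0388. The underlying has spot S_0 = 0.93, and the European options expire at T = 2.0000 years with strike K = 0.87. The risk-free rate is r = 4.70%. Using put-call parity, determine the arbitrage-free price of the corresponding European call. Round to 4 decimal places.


Answer: Call price = 0.1769

Derivation:
Put-call parity: C - P = S_0 * exp(-qT) - K * exp(-rT).
S_0 * exp(-qT) = 0.9300 * 1.00000000 = 0.93000000
K * exp(-rT) = 0.8700 * 0.91028276 = 0.79194600
C = P + S*exp(-qT) - K*exp(-rT)
C = 0.0388 + 0.93000000 - 0.79194600 = 0.1769


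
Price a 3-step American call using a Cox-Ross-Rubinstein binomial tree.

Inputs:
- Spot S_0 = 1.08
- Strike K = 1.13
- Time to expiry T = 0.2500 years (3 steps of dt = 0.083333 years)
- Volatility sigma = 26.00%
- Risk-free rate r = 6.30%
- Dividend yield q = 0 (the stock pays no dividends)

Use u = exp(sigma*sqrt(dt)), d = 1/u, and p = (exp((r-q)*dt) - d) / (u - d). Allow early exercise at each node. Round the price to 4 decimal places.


Answer: Price = V(0,0) = 0.0432

Derivation:
dt = T/N = 0.083333
u = exp(sigma*sqrt(dt)) = 1.077944; d = 1/u = 0.927692
p = (exp((r-q)*dt) - d) / (u - d) = 0.516278
Discount per step: exp(-r*dt) = 0.994764
Stock lattice S(k, i) with i counting down-moves:
  k=0: S(0,0) = 1.0800
  k=1: S(1,0) = 1.1642; S(1,1) = 1.0019
  k=2: S(2,0) = 1.2549; S(2,1) = 1.0800; S(2,2) = 0.9295
  k=3: S(3,0) = 1.3527; S(3,1) = 1.1642; S(3,2) = 1.0019; S(3,3) = 0.8623
Terminal payoffs V(N, i) = max(S_T - K, 0):
  V(3,0) = 0.222734; V(3,1) = 0.034180; V(3,2) = 0.000000; V(3,3) = 0.000000
Backward induction: V(k, i) = exp(-r*dt) * [p * V(k+1, i) + (1-p) * V(k+1, i+1)]; then take max(V_cont, immediate exercise) for American.
  V(2,0) = exp(-r*dt) * [p*0.222734 + (1-p)*0.034180] = 0.130837; exercise = 0.124920; V(2,0) = max -> 0.130837
  V(2,1) = exp(-r*dt) * [p*0.034180 + (1-p)*0.000000] = 0.017554; exercise = 0.000000; V(2,1) = max -> 0.017554
  V(2,2) = exp(-r*dt) * [p*0.000000 + (1-p)*0.000000] = 0.000000; exercise = 0.000000; V(2,2) = max -> 0.000000
  V(1,0) = exp(-r*dt) * [p*0.130837 + (1-p)*0.017554] = 0.075641; exercise = 0.034180; V(1,0) = max -> 0.075641
  V(1,1) = exp(-r*dt) * [p*0.017554 + (1-p)*0.000000] = 0.009015; exercise = 0.000000; V(1,1) = max -> 0.009015
  V(0,0) = exp(-r*dt) * [p*0.075641 + (1-p)*0.009015] = 0.043186; exercise = 0.000000; V(0,0) = max -> 0.043186


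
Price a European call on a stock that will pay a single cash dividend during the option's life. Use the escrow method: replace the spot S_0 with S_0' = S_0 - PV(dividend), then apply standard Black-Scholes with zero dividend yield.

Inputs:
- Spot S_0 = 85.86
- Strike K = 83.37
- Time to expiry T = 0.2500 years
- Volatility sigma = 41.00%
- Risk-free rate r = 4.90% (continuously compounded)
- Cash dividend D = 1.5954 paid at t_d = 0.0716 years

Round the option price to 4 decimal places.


PV(D) = D * exp(-r * t_d) = 1.5954 * 0.99649775 = 1.58981251
S_0' = S_0 - PV(D) = 85.8600 - 1.58981251 = 84.27018749
d1 = (ln(S_0'/K) + (r + sigma^2/2)*T) / (sigma*sqrt(T)) = 0.21464450
d2 = d1 - sigma*sqrt(T) = 0.00964450
exp(-rT) = 0.98782473
N(d1) = 0.58497775; N(d2) = 0.50384754
C = S_0' * N(d1) - K * exp(-rT) * N(d2) = 84.27018749 * 0.58497775 - 83.3700 * 0.98782473 * 0.50384754 = 7.8018

Answer: Price = 7.8018


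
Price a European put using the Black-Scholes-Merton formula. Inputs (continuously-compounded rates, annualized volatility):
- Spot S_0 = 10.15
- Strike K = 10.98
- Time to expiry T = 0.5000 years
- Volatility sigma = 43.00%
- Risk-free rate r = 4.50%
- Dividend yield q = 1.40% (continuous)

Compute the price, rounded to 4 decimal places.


Answer: Price = 1.6126

Derivation:
d1 = (ln(S/K) + (r - q + 0.5*sigma^2) * T) / (sigma * sqrt(T)) = -0.05550535
d2 = d1 - sigma * sqrt(T) = -0.35956127
exp(-rT) = 0.97775124; exp(-qT) = 0.99302444
P = K * exp(-rT) * N(-d2) - S_0 * exp(-qT) * N(-d1)
N(-d1) = 0.52213207; N(-d2) = 0.64041237
P = 10.9800 * 0.97775124 * 0.64041237 - 10.1500 * 0.99302444 * 0.52213207 = 1.6126


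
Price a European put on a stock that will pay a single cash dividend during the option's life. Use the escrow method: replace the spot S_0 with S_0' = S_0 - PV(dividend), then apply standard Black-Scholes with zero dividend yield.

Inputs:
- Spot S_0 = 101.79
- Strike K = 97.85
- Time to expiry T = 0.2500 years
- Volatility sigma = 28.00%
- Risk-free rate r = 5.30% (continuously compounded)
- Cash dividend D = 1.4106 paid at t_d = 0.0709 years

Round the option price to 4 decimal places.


PV(D) = D * exp(-r * t_d) = 1.4106 * 0.99624935 = 1.40530933
S_0' = S_0 - PV(D) = 101.7900 - 1.40530933 = 100.38469067
d1 = (ln(S_0'/K) + (r + sigma^2/2)*T) / (sigma*sqrt(T)) = 0.34731442
d2 = d1 - sigma*sqrt(T) = 0.20731442
exp(-rT) = 0.98683739
N(-d1) = 0.36417756; N(-d2) = 0.41788216
P = K * exp(-rT) * N(-d2) - S_0' * N(-d1) = 97.8500 * 0.98683739 * 0.41788216 - 100.38469067 * 0.36417756 = 3.7937

Answer: Price = 3.7937


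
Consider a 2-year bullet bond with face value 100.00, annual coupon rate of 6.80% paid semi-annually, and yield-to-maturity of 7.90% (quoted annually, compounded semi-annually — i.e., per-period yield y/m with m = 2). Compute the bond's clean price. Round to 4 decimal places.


Coupon per period c = face * coupon_rate / m = 3.400000
Periods per year m = 2; per-period yield y/m = 0.039500
Number of cashflows N = 4
Cashflows (t years, CF_t, discount factor 1/(1+y/m)^(m*t), PV):
  t = 0.5000: CF_t = 3.400000, DF = 0.962001, PV = 3.270803
  t = 1.0000: CF_t = 3.400000, DF = 0.925446, PV = 3.146516
  t = 1.5000: CF_t = 3.400000, DF = 0.890280, PV = 3.026951
  t = 2.0000: CF_t = 103.400000, DF = 0.856450, PV = 88.556932
Price P = sum_t PV_t = 98.001203

Answer: Price = 98.0012


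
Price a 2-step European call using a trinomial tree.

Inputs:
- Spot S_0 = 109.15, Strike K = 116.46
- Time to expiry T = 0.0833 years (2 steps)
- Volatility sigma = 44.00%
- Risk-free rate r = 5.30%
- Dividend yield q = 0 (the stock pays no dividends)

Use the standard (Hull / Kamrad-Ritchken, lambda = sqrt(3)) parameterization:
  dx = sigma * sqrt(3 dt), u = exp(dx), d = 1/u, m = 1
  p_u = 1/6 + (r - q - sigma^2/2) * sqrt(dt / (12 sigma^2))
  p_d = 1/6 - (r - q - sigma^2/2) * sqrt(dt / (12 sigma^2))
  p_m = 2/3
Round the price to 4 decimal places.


Answer: Price = V(0,0) = 3.1974

Derivation:
dt = T/N = 0.041650; dx = sigma*sqrt(3*dt) = 0.155532
u = exp(dx) = 1.168280; d = 1/u = 0.855959
p_u = 0.160802, p_m = 0.666667, p_d = 0.172531
Discount per step: exp(-r*dt) = 0.997795
Stock lattice S(k, j) with j the centered position index:
  k=0: S(0,+0) = 109.1500
  k=1: S(1,-1) = 93.4280; S(1,+0) = 109.1500; S(1,+1) = 127.5177
  k=2: S(2,-2) = 79.9705; S(2,-1) = 93.4280; S(2,+0) = 109.1500; S(2,+1) = 127.5177; S(2,+2) = 148.9764
Terminal payoffs V(N, j) = max(S_T - K, 0):
  V(2,-2) = 0.000000; V(2,-1) = 0.000000; V(2,+0) = 0.000000; V(2,+1) = 11.057736; V(2,+2) = 32.516390
Backward induction: V(k, j) = exp(-r*dt) * [p_u * V(k+1, j+1) + p_m * V(k+1, j) + p_d * V(k+1, j-1)]
  V(1,-1) = exp(-r*dt) * [p_u*0.000000 + p_m*0.000000 + p_d*0.000000] = 0.000000
  V(1,+0) = exp(-r*dt) * [p_u*11.057736 + p_m*0.000000 + p_d*0.000000] = 1.774186
  V(1,+1) = exp(-r*dt) * [p_u*32.516390 + p_m*11.057736 + p_d*0.000000] = 12.572742
  V(0,+0) = exp(-r*dt) * [p_u*12.572742 + p_m*1.774186 + p_d*0.000000] = 3.197448


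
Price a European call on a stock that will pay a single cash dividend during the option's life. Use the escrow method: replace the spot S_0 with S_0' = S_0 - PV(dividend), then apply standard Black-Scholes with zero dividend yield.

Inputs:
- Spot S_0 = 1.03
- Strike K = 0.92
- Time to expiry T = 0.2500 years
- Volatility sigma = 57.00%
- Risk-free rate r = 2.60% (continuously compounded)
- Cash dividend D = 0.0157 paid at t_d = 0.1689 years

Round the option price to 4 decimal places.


Answer: Price = 0.1666

Derivation:
PV(D) = D * exp(-r * t_d) = 0.0157 * 0.99561823 = 0.01563121
S_0' = S_0 - PV(D) = 1.0300 - 0.01563121 = 1.01436879
d1 = (ln(S_0'/K) + (r + sigma^2/2)*T) / (sigma*sqrt(T)) = 0.50793211
d2 = d1 - sigma*sqrt(T) = 0.22293211
exp(-rT) = 0.99352108
N(d1) = 0.69424952; N(d2) = 0.58820583
C = S_0' * N(d1) - K * exp(-rT) * N(d2) = 1.01436879 * 0.69424952 - 0.9200 * 0.99352108 * 0.58820583 = 0.1666


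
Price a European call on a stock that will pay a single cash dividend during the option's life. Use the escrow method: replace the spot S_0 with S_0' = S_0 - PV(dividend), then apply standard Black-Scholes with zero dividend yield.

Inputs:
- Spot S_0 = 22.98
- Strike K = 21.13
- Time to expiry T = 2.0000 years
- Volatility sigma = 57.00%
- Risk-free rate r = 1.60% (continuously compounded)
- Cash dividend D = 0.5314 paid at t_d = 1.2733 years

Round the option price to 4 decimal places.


PV(D) = D * exp(-r * t_d) = 0.5314 * 0.97983332 = 0.52068343
S_0' = S_0 - PV(D) = 22.9800 - 0.52068343 = 22.45931657
d1 = (ln(S_0'/K) + (r + sigma^2/2)*T) / (sigma*sqrt(T)) = 0.51843542
d2 = d1 - sigma*sqrt(T) = -0.28766631
exp(-rT) = 0.96850658
N(d1) = 0.69792275; N(d2) = 0.38680109
C = S_0' * N(d1) - K * exp(-rT) * N(d2) = 22.45931657 * 0.69792275 - 21.1300 * 0.96850658 * 0.38680109 = 7.7592

Answer: Price = 7.7592


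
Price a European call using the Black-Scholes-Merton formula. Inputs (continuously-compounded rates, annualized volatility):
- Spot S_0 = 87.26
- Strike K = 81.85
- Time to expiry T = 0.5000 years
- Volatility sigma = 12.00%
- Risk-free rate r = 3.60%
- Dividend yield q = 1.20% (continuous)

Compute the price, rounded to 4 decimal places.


d1 = (ln(S/K) + (r - q + 0.5*sigma^2) * T) / (sigma * sqrt(T)) = 0.93814053
d2 = d1 - sigma * sqrt(T) = 0.85328772
exp(-rT) = 0.98216103; exp(-qT) = 0.99401796
C = S_0 * exp(-qT) * N(d1) - K * exp(-rT) * N(d2)
N(d1) = 0.82591390; N(d2) = 0.80325012
C = 87.2600 * 0.99401796 * 0.82591390 - 81.8500 * 0.98216103 * 0.80325012 = 7.0649

Answer: Price = 7.0649


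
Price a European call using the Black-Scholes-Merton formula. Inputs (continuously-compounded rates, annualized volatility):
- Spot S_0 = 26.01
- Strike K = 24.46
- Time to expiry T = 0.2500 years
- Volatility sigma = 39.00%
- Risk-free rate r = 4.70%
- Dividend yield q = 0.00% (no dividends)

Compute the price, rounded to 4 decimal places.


d1 = (ln(S/K) + (r - q + 0.5*sigma^2) * T) / (sigma * sqrt(T)) = 0.47284333
d2 = d1 - sigma * sqrt(T) = 0.27784333
exp(-rT) = 0.98831876; exp(-qT) = 1.00000000
C = S_0 * exp(-qT) * N(d1) - K * exp(-rT) * N(d2)
N(d1) = 0.68183752; N(d2) = 0.60943369
C = 26.0100 * 1.00000000 * 0.68183752 - 24.4600 * 0.98831876 * 0.60943369 = 3.0020

Answer: Price = 3.0020


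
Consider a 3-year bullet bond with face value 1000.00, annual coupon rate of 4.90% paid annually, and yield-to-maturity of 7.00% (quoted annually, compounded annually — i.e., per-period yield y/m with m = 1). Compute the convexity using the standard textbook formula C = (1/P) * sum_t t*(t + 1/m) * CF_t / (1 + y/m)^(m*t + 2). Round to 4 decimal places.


Coupon per period c = face * coupon_rate / m = 49.000000
Periods per year m = 1; per-period yield y/m = 0.070000
Number of cashflows N = 3
Cashflows (t years, CF_t, discount factor 1/(1+y/m)^(m*t), PV):
  t = 1.0000: CF_t = 49.000000, DF = 0.934579, PV = 45.794393
  t = 2.0000: CF_t = 49.000000, DF = 0.873439, PV = 42.798498
  t = 3.0000: CF_t = 1049.000000, DF = 0.816298, PV = 856.296473
Price P = sum_t PV_t = 944.889363
Convexity numerator sum_t t*(t + 1/m) * CF_t / (1+y/m)^(m*t + 2):
  t = 1.0000: term = 79.997192
  t = 2.0000: term = 224.291192
  t = 3.0000: term = 8975.070027
Convexity = (1/P) * sum = 9279.358412 / 944.889363 = 9.820577

Answer: Convexity = 9.8206


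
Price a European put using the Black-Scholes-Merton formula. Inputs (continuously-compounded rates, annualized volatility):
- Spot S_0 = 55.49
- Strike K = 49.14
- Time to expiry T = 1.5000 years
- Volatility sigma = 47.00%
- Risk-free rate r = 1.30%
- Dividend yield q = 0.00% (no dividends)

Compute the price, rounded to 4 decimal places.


Answer: Price = 8.4334

Derivation:
d1 = (ln(S/K) + (r - q + 0.5*sigma^2) * T) / (sigma * sqrt(T)) = 0.53281519
d2 = d1 - sigma * sqrt(T) = -0.04281490
exp(-rT) = 0.98068890; exp(-qT) = 1.00000000
P = K * exp(-rT) * N(-d2) - S_0 * exp(-qT) * N(-d1)
N(-d1) = 0.29708076; N(-d2) = 0.51707546
P = 49.1400 * 0.98068890 * 0.51707546 - 55.4900 * 1.00000000 * 0.29708076 = 8.4334


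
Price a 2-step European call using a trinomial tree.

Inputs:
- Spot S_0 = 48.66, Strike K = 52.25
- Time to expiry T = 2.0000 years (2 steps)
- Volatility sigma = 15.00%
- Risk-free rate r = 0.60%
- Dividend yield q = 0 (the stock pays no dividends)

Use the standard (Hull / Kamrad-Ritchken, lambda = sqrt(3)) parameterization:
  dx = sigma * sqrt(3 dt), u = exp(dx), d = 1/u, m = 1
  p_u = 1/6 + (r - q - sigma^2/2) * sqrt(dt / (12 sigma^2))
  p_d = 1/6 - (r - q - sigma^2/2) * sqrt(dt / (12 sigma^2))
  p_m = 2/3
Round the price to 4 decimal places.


dt = T/N = 1.000000; dx = sigma*sqrt(3*dt) = 0.259808
u = exp(dx) = 1.296681; d = 1/u = 0.771200
p_u = 0.156563, p_m = 0.666667, p_d = 0.176770
Discount per step: exp(-r*dt) = 0.994018
Stock lattice S(k, j) with j the centered position index:
  k=0: S(0,+0) = 48.6600
  k=1: S(1,-1) = 37.5266; S(1,+0) = 48.6600; S(1,+1) = 63.0965
  k=2: S(2,-2) = 28.9405; S(2,-1) = 37.5266; S(2,+0) = 48.6600; S(2,+1) = 63.0965; S(2,+2) = 81.8160
Terminal payoffs V(N, j) = max(S_T - K, 0):
  V(2,-2) = 0.000000; V(2,-1) = 0.000000; V(2,+0) = 0.000000; V(2,+1) = 10.846478; V(2,+2) = 29.565980
Backward induction: V(k, j) = exp(-r*dt) * [p_u * V(k+1, j+1) + p_m * V(k+1, j) + p_d * V(k+1, j-1)]
  V(1,-1) = exp(-r*dt) * [p_u*0.000000 + p_m*0.000000 + p_d*0.000000] = 0.000000
  V(1,+0) = exp(-r*dt) * [p_u*10.846478 + p_m*0.000000 + p_d*0.000000] = 1.687999
  V(1,+1) = exp(-r*dt) * [p_u*29.565980 + p_m*10.846478 + p_d*0.000000] = 11.788979
  V(0,+0) = exp(-r*dt) * [p_u*11.788979 + p_m*1.687999 + p_d*0.000000] = 2.953278

Answer: Price = V(0,0) = 2.9533


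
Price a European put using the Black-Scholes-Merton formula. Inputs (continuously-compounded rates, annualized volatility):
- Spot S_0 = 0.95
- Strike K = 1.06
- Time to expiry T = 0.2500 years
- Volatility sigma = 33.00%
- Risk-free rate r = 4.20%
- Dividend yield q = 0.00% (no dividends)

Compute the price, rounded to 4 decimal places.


Answer: Price = 0.1266

Derivation:
d1 = (ln(S/K) + (r - q + 0.5*sigma^2) * T) / (sigma * sqrt(T)) = -0.51787698
d2 = d1 - sigma * sqrt(T) = -0.68287698
exp(-rT) = 0.98955493; exp(-qT) = 1.00000000
P = K * exp(-rT) * N(-d2) - S_0 * exp(-qT) * N(-d1)
N(-d1) = 0.69772795; N(-d2) = 0.75265771
P = 1.0600 * 0.98955493 * 0.75265771 - 0.9500 * 1.00000000 * 0.69772795 = 0.1266


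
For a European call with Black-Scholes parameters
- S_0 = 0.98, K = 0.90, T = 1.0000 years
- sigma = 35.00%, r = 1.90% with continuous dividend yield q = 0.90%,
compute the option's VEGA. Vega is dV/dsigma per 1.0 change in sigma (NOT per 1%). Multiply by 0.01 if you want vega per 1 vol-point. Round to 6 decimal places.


Answer: Vega = 0.350641

Derivation:
d1 = 0.4468794524; d2 = 0.0968794524
phi(d1) = 0.3610318290; exp(-qT) = 0.9910403788; exp(-rT) = 0.9811793622
Vega = S * exp(-qT) * phi(d1) * sqrt(T) = 0.9800 * 0.9910403788 * 0.3610318290 * 1.0000000000 = 0.350641


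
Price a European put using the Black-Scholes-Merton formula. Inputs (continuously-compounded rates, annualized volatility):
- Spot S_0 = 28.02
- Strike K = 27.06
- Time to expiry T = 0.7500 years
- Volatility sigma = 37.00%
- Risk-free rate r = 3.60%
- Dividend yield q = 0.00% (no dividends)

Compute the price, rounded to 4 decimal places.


d1 = (ln(S/K) + (r - q + 0.5*sigma^2) * T) / (sigma * sqrt(T)) = 0.35327413
d2 = d1 - sigma * sqrt(T) = 0.03284473
exp(-rT) = 0.97336124; exp(-qT) = 1.00000000
P = K * exp(-rT) * N(-d2) - S_0 * exp(-qT) * N(-d1)
N(-d1) = 0.36194147; N(-d2) = 0.48689920
P = 27.0600 * 0.97336124 * 0.48689920 - 28.0200 * 1.00000000 * 0.36194147 = 2.6829

Answer: Price = 2.6829


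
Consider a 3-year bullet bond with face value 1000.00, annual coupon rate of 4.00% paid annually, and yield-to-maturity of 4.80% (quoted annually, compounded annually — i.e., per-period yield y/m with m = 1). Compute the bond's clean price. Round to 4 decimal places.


Answer: Price = 978.1321

Derivation:
Coupon per period c = face * coupon_rate / m = 40.000000
Periods per year m = 1; per-period yield y/m = 0.048000
Number of cashflows N = 3
Cashflows (t years, CF_t, discount factor 1/(1+y/m)^(m*t), PV):
  t = 1.0000: CF_t = 40.000000, DF = 0.954198, PV = 38.167939
  t = 2.0000: CF_t = 40.000000, DF = 0.910495, PV = 36.419789
  t = 3.0000: CF_t = 1040.000000, DF = 0.868793, PV = 903.544385
Price P = sum_t PV_t = 978.132113
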